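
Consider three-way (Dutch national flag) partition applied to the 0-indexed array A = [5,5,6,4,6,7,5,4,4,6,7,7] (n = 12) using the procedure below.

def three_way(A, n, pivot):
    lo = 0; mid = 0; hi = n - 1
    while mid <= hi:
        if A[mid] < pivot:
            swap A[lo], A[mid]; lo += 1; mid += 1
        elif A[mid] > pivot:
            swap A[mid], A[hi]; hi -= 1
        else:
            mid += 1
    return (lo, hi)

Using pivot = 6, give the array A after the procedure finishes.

[5,5,4,5,4,4,6,6,6,7,7,7]

pivot = 6; lo=0, mid=0, hi=11
A[mid]=5<6: swap A[0],A[0]; lo=1,mid=1 → [5,5,6,4,6,7,5,4,4,6,7,7]
A[mid]=5<6: swap A[1],A[1]; lo=2,mid=2 → [5,5,6,4,6,7,5,4,4,6,7,7]
A[mid]=6=6: mid=3
A[mid]=4<6: swap A[2],A[3]; lo=3,mid=4 → [5,5,4,6,6,7,5,4,4,6,7,7]
A[mid]=6=6: mid=5
A[mid]=7>6: swap A[5],A[11]; hi=10 → [5,5,4,6,6,7,5,4,4,6,7,7]
A[mid]=7>6: swap A[5],A[10]; hi=9 → [5,5,4,6,6,7,5,4,4,6,7,7]
A[mid]=7>6: swap A[5],A[9]; hi=8 → [5,5,4,6,6,6,5,4,4,7,7,7]
A[mid]=6=6: mid=6
A[mid]=5<6: swap A[3],A[6]; lo=4,mid=7 → [5,5,4,5,6,6,6,4,4,7,7,7]
A[mid]=4<6: swap A[4],A[7]; lo=5,mid=8 → [5,5,4,5,4,6,6,6,4,7,7,7]
A[mid]=4<6: swap A[5],A[8]; lo=6,mid=9 → [5,5,4,5,4,4,6,6,6,7,7,7]
end: lo=6, hi=8; A = [5,5,4,5,4,4,6,6,6,7,7,7]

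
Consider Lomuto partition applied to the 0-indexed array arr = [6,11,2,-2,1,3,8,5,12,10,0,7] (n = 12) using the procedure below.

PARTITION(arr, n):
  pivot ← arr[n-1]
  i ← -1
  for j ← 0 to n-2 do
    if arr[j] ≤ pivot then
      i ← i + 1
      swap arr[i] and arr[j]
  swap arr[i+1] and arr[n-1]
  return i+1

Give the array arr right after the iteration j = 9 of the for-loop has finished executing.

[6,2,-2,1,3,5,8,11,12,10,0,7]

pivot=7, i=-1
j=0: 6≤7, i=0, swap(0,0) ⇒ [6,11,2,-2,1,3,8,5,12,10,0,7]
j=1: 11>7, skip
j=2: 2≤7, i=1, swap(1,2) ⇒ [6,2,11,-2,1,3,8,5,12,10,0,7]
j=3: -2≤7, i=2, swap(2,3) ⇒ [6,2,-2,11,1,3,8,5,12,10,0,7]
j=4: 1≤7, i=3, swap(3,4) ⇒ [6,2,-2,1,11,3,8,5,12,10,0,7]
j=5: 3≤7, i=4, swap(4,5) ⇒ [6,2,-2,1,3,11,8,5,12,10,0,7]
j=6: 8>7, skip
j=7: 5≤7, i=5, swap(5,7) ⇒ [6,2,-2,1,3,5,8,11,12,10,0,7]
j=8: 12>7, skip
j=9: 10>7, skip
(after j=9) arr = [6,2,-2,1,3,5,8,11,12,10,0,7]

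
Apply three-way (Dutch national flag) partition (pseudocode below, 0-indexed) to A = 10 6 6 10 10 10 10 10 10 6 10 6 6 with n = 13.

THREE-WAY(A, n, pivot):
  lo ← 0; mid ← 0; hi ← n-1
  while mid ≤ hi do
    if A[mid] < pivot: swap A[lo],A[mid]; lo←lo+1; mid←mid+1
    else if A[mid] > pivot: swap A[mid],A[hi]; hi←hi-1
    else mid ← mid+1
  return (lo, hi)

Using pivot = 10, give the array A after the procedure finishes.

lo=0 mid=0 hi=12
10=10: mid=1
6<10: swap(0,1), lo=1 mid=2 ⇒ 6 10 6 10 10 10 10 10 10 6 10 6 6
6<10: swap(1,2), lo=2 mid=3 ⇒ 6 6 10 10 10 10 10 10 10 6 10 6 6
10=10: mid=4
10=10: mid=5
10=10: mid=6
10=10: mid=7
10=10: mid=8
10=10: mid=9
6<10: swap(2,9), lo=3 mid=10 ⇒ 6 6 6 10 10 10 10 10 10 10 10 6 6
10=10: mid=11
6<10: swap(3,11), lo=4 mid=12 ⇒ 6 6 6 6 10 10 10 10 10 10 10 10 6
6<10: swap(4,12), lo=5 mid=13 ⇒ 6 6 6 6 6 10 10 10 10 10 10 10 10
done. lo=5 hi=12; A=6 6 6 6 6 10 10 10 10 10 10 10 10

6 6 6 6 6 10 10 10 10 10 10 10 10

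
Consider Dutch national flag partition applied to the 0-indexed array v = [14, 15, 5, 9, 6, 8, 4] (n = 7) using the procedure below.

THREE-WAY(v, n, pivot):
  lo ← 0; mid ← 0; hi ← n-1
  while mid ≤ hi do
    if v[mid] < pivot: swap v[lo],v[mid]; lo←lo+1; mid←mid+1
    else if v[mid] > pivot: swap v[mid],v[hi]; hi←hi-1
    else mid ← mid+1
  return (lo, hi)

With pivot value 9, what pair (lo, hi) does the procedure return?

pivot = 9; lo=0, mid=0, hi=6
v[mid]=14>9: swap v[0],v[6]; hi=5 → [4, 15, 5, 9, 6, 8, 14]
v[mid]=4<9: swap v[0],v[0]; lo=1,mid=1 → [4, 15, 5, 9, 6, 8, 14]
v[mid]=15>9: swap v[1],v[5]; hi=4 → [4, 8, 5, 9, 6, 15, 14]
v[mid]=8<9: swap v[1],v[1]; lo=2,mid=2 → [4, 8, 5, 9, 6, 15, 14]
v[mid]=5<9: swap v[2],v[2]; lo=3,mid=3 → [4, 8, 5, 9, 6, 15, 14]
v[mid]=9=9: mid=4
v[mid]=6<9: swap v[3],v[4]; lo=4,mid=5 → [4, 8, 5, 6, 9, 15, 14]
end: lo=4, hi=4; v = [4, 8, 5, 6, 9, 15, 14]

(4, 4)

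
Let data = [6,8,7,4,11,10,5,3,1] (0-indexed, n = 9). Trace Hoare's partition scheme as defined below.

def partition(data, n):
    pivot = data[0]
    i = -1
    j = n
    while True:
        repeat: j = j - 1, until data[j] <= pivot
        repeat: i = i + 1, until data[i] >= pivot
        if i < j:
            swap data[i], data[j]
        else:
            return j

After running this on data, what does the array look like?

pivot = data[0] = 6; i = -1, j = 9
j→8 (data[8]=1≤6), i→0 (data[0]=6≥6); i<j, swap → [1,8,7,4,11,10,5,3,6]
j→7 (data[7]=3≤6), i→1 (data[1]=8≥6); i<j, swap → [1,3,7,4,11,10,5,8,6]
j→6 (data[6]=5≤6), i→2 (data[2]=7≥6); i<j, swap → [1,3,5,4,11,10,7,8,6]
j→3, i→4; i≥j, return j=3. data = [1,3,5,4,11,10,7,8,6]

[1,3,5,4,11,10,7,8,6]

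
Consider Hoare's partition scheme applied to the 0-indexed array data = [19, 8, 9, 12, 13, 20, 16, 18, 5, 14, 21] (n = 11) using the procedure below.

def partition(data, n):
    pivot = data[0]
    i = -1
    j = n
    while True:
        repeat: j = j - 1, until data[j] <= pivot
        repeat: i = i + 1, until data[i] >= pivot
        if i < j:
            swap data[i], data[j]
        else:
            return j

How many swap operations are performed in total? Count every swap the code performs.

pivot=19
j stops at 9 (14), i stops at 0 (19); swap ⇒ [14, 8, 9, 12, 13, 20, 16, 18, 5, 19, 21]
j stops at 8 (5), i stops at 5 (20); swap ⇒ [14, 8, 9, 12, 13, 5, 16, 18, 20, 19, 21]
j stops at 7, i stops at 8; i≥j ⇒ return 7. data=[14, 8, 9, 12, 13, 5, 16, 18, 20, 19, 21]

2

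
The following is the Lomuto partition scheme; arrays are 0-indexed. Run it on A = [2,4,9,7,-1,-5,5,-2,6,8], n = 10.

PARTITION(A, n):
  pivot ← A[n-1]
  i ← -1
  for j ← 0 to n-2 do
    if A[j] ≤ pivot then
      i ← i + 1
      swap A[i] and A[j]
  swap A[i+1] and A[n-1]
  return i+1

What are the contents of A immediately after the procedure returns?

[2,4,7,-1,-5,5,-2,6,8,9]

pivot=8, i=-1
j=0: 2≤8, i=0, swap(0,0) ⇒ [2,4,9,7,-1,-5,5,-2,6,8]
j=1: 4≤8, i=1, swap(1,1) ⇒ [2,4,9,7,-1,-5,5,-2,6,8]
j=2: 9>8, skip
j=3: 7≤8, i=2, swap(2,3) ⇒ [2,4,7,9,-1,-5,5,-2,6,8]
j=4: -1≤8, i=3, swap(3,4) ⇒ [2,4,7,-1,9,-5,5,-2,6,8]
j=5: -5≤8, i=4, swap(4,5) ⇒ [2,4,7,-1,-5,9,5,-2,6,8]
j=6: 5≤8, i=5, swap(5,6) ⇒ [2,4,7,-1,-5,5,9,-2,6,8]
j=7: -2≤8, i=6, swap(6,7) ⇒ [2,4,7,-1,-5,5,-2,9,6,8]
j=8: 6≤8, i=7, swap(7,8) ⇒ [2,4,7,-1,-5,5,-2,6,9,8]
swap(8,9) ⇒ [2,4,7,-1,-5,5,-2,6,8,9]; return 8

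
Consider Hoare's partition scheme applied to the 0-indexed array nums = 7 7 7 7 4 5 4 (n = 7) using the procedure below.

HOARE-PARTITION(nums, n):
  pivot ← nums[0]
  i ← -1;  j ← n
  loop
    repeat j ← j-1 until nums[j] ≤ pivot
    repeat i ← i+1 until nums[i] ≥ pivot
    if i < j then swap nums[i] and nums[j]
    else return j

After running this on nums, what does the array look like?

pivot = nums[0] = 7; i = -1, j = 7
j→6 (nums[6]=4≤7), i→0 (nums[0]=7≥7); i<j, swap → 4 7 7 7 4 5 7
j→5 (nums[5]=5≤7), i→1 (nums[1]=7≥7); i<j, swap → 4 5 7 7 4 7 7
j→4 (nums[4]=4≤7), i→2 (nums[2]=7≥7); i<j, swap → 4 5 4 7 7 7 7
j→3, i→3; i≥j, return j=3. nums = 4 5 4 7 7 7 7

4 5 4 7 7 7 7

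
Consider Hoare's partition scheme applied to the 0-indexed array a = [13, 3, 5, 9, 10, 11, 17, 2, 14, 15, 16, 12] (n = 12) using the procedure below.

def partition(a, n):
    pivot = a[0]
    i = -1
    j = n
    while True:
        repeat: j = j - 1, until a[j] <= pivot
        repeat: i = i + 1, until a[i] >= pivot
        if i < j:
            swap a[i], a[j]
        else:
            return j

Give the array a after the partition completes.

pivot = a[0] = 13; i = -1, j = 12
j→11 (a[11]=12≤13), i→0 (a[0]=13≥13); i<j, swap → [12, 3, 5, 9, 10, 11, 17, 2, 14, 15, 16, 13]
j→7 (a[7]=2≤13), i→6 (a[6]=17≥13); i<j, swap → [12, 3, 5, 9, 10, 11, 2, 17, 14, 15, 16, 13]
j→6, i→7; i≥j, return j=6. a = [12, 3, 5, 9, 10, 11, 2, 17, 14, 15, 16, 13]

[12, 3, 5, 9, 10, 11, 2, 17, 14, 15, 16, 13]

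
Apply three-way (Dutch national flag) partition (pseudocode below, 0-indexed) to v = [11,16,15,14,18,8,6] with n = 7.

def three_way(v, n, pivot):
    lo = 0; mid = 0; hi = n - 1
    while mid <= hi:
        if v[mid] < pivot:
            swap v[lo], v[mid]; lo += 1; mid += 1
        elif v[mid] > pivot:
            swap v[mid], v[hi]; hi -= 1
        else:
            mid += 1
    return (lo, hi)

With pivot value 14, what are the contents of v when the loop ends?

[11,6,8,14,18,15,16]

lo=0 mid=0 hi=6
11<14: swap(0,0), lo=1 mid=1 ⇒ [11,16,15,14,18,8,6]
16>14: swap(1,6), hi=5 ⇒ [11,6,15,14,18,8,16]
6<14: swap(1,1), lo=2 mid=2 ⇒ [11,6,15,14,18,8,16]
15>14: swap(2,5), hi=4 ⇒ [11,6,8,14,18,15,16]
8<14: swap(2,2), lo=3 mid=3 ⇒ [11,6,8,14,18,15,16]
14=14: mid=4
18>14: swap(4,4), hi=3 ⇒ [11,6,8,14,18,15,16]
done. lo=3 hi=3; v=[11,6,8,14,18,15,16]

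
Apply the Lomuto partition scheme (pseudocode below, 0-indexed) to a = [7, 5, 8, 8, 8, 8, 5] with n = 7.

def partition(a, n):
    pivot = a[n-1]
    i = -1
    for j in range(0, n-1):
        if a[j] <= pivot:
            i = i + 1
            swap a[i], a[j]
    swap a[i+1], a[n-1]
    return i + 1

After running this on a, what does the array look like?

pivot=5, i=-1
j=0: 7>5, skip
j=1: 5≤5, i=0, swap(0,1) ⇒ [5, 7, 8, 8, 8, 8, 5]
j=2: 8>5, skip
j=3: 8>5, skip
j=4: 8>5, skip
j=5: 8>5, skip
swap(1,6) ⇒ [5, 5, 8, 8, 8, 8, 7]; return 1

[5, 5, 8, 8, 8, 8, 7]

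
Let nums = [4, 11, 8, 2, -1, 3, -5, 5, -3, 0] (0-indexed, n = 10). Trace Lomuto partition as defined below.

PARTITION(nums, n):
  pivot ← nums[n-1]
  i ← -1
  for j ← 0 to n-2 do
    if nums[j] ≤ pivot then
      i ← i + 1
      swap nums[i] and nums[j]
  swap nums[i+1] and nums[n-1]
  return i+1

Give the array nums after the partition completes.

[-1, -5, -3, 0, 4, 3, 11, 5, 8, 2]

pivot = nums[9] = 0; i = -1
j=0: nums[0]=4 > 0 → no swap
j=1: nums[1]=11 > 0 → no swap
j=2: nums[2]=8 > 0 → no swap
j=3: nums[3]=2 > 0 → no swap
j=4: nums[4]=-1 ≤ 0 → i=0, swap nums[0],nums[4] → [-1, 11, 8, 2, 4, 3, -5, 5, -3, 0]
j=5: nums[5]=3 > 0 → no swap
j=6: nums[6]=-5 ≤ 0 → i=1, swap nums[1],nums[6] → [-1, -5, 8, 2, 4, 3, 11, 5, -3, 0]
j=7: nums[7]=5 > 0 → no swap
j=8: nums[8]=-3 ≤ 0 → i=2, swap nums[2],nums[8] → [-1, -5, -3, 2, 4, 3, 11, 5, 8, 0]
final swap nums[3],nums[9] → [-1, -5, -3, 0, 4, 3, 11, 5, 8, 2]; return 3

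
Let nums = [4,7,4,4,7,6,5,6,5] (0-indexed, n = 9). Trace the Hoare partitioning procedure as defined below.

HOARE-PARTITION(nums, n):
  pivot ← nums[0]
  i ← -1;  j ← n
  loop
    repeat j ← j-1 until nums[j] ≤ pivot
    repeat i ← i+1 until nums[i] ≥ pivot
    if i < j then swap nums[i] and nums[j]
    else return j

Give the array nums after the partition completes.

pivot=4
j stops at 3 (4), i stops at 0 (4); swap ⇒ [4,7,4,4,7,6,5,6,5]
j stops at 2 (4), i stops at 1 (7); swap ⇒ [4,4,7,4,7,6,5,6,5]
j stops at 1, i stops at 2; i≥j ⇒ return 1. nums=[4,4,7,4,7,6,5,6,5]

[4,4,7,4,7,6,5,6,5]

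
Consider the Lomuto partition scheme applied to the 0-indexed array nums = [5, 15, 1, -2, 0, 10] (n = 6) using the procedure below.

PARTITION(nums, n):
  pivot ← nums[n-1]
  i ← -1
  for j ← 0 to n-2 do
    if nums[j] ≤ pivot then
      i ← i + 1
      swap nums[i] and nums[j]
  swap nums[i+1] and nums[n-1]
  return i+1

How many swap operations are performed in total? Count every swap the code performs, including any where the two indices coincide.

pivot = nums[5] = 10; i = -1
j=0: nums[0]=5 ≤ 10 → i=0, swap nums[0],nums[0] (no change) → [5, 15, 1, -2, 0, 10]
j=1: nums[1]=15 > 10 → no swap
j=2: nums[2]=1 ≤ 10 → i=1, swap nums[1],nums[2] → [5, 1, 15, -2, 0, 10]
j=3: nums[3]=-2 ≤ 10 → i=2, swap nums[2],nums[3] → [5, 1, -2, 15, 0, 10]
j=4: nums[4]=0 ≤ 10 → i=3, swap nums[3],nums[4] → [5, 1, -2, 0, 15, 10]
final swap nums[4],nums[5] → [5, 1, -2, 0, 10, 15]; return 4

5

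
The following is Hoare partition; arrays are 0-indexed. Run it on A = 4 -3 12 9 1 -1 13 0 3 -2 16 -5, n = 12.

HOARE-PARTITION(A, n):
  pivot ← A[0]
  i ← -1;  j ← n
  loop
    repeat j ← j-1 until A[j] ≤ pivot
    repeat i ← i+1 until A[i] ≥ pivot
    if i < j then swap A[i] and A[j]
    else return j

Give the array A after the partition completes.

-5 -3 -2 3 1 -1 0 13 9 12 16 4

pivot = A[0] = 4; i = -1, j = 12
j→11 (A[11]=-5≤4), i→0 (A[0]=4≥4); i<j, swap → -5 -3 12 9 1 -1 13 0 3 -2 16 4
j→9 (A[9]=-2≤4), i→2 (A[2]=12≥4); i<j, swap → -5 -3 -2 9 1 -1 13 0 3 12 16 4
j→8 (A[8]=3≤4), i→3 (A[3]=9≥4); i<j, swap → -5 -3 -2 3 1 -1 13 0 9 12 16 4
j→7 (A[7]=0≤4), i→6 (A[6]=13≥4); i<j, swap → -5 -3 -2 3 1 -1 0 13 9 12 16 4
j→6, i→7; i≥j, return j=6. A = -5 -3 -2 3 1 -1 0 13 9 12 16 4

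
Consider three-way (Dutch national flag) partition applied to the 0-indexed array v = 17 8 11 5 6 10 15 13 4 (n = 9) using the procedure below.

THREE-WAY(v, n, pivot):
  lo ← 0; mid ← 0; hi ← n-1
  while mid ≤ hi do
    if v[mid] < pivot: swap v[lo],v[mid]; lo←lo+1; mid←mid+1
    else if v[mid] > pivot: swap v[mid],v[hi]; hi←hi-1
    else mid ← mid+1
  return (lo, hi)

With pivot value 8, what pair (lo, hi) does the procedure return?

pivot = 8; lo=0, mid=0, hi=8
v[mid]=17>8: swap v[0],v[8]; hi=7 → 4 8 11 5 6 10 15 13 17
v[mid]=4<8: swap v[0],v[0]; lo=1,mid=1 → 4 8 11 5 6 10 15 13 17
v[mid]=8=8: mid=2
v[mid]=11>8: swap v[2],v[7]; hi=6 → 4 8 13 5 6 10 15 11 17
v[mid]=13>8: swap v[2],v[6]; hi=5 → 4 8 15 5 6 10 13 11 17
v[mid]=15>8: swap v[2],v[5]; hi=4 → 4 8 10 5 6 15 13 11 17
v[mid]=10>8: swap v[2],v[4]; hi=3 → 4 8 6 5 10 15 13 11 17
v[mid]=6<8: swap v[1],v[2]; lo=2,mid=3 → 4 6 8 5 10 15 13 11 17
v[mid]=5<8: swap v[2],v[3]; lo=3,mid=4 → 4 6 5 8 10 15 13 11 17
end: lo=3, hi=3; v = 4 6 5 8 10 15 13 11 17

(3, 3)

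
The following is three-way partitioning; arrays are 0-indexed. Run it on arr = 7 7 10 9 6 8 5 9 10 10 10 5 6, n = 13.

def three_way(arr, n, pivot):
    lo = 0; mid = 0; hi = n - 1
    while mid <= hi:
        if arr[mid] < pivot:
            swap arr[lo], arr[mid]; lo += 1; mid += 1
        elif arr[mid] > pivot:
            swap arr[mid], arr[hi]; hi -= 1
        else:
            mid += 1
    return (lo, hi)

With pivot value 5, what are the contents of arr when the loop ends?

5 5 9 6 8 10 9 10 10 10 7 6 7

pivot = 5; lo=0, mid=0, hi=12
arr[mid]=7>5: swap arr[0],arr[12]; hi=11 → 6 7 10 9 6 8 5 9 10 10 10 5 7
arr[mid]=6>5: swap arr[0],arr[11]; hi=10 → 5 7 10 9 6 8 5 9 10 10 10 6 7
arr[mid]=5=5: mid=1
arr[mid]=7>5: swap arr[1],arr[10]; hi=9 → 5 10 10 9 6 8 5 9 10 10 7 6 7
arr[mid]=10>5: swap arr[1],arr[9]; hi=8 → 5 10 10 9 6 8 5 9 10 10 7 6 7
arr[mid]=10>5: swap arr[1],arr[8]; hi=7 → 5 10 10 9 6 8 5 9 10 10 7 6 7
arr[mid]=10>5: swap arr[1],arr[7]; hi=6 → 5 9 10 9 6 8 5 10 10 10 7 6 7
arr[mid]=9>5: swap arr[1],arr[6]; hi=5 → 5 5 10 9 6 8 9 10 10 10 7 6 7
arr[mid]=5=5: mid=2
arr[mid]=10>5: swap arr[2],arr[5]; hi=4 → 5 5 8 9 6 10 9 10 10 10 7 6 7
arr[mid]=8>5: swap arr[2],arr[4]; hi=3 → 5 5 6 9 8 10 9 10 10 10 7 6 7
arr[mid]=6>5: swap arr[2],arr[3]; hi=2 → 5 5 9 6 8 10 9 10 10 10 7 6 7
arr[mid]=9>5: swap arr[2],arr[2]; hi=1 → 5 5 9 6 8 10 9 10 10 10 7 6 7
end: lo=0, hi=1; arr = 5 5 9 6 8 10 9 10 10 10 7 6 7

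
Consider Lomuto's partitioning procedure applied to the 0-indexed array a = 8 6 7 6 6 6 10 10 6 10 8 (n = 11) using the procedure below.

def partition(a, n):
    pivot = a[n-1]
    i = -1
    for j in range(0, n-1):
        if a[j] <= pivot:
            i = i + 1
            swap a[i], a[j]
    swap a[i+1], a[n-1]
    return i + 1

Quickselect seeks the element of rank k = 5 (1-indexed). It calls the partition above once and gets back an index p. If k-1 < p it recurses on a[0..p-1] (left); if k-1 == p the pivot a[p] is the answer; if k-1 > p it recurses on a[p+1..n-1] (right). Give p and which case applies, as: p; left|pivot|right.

7; left

pivot=8, i=-1
j=0: 8≤8, i=0, swap(0,0) ⇒ 8 6 7 6 6 6 10 10 6 10 8
j=1: 6≤8, i=1, swap(1,1) ⇒ 8 6 7 6 6 6 10 10 6 10 8
j=2: 7≤8, i=2, swap(2,2) ⇒ 8 6 7 6 6 6 10 10 6 10 8
j=3: 6≤8, i=3, swap(3,3) ⇒ 8 6 7 6 6 6 10 10 6 10 8
j=4: 6≤8, i=4, swap(4,4) ⇒ 8 6 7 6 6 6 10 10 6 10 8
j=5: 6≤8, i=5, swap(5,5) ⇒ 8 6 7 6 6 6 10 10 6 10 8
j=6: 10>8, skip
j=7: 10>8, skip
j=8: 6≤8, i=6, swap(6,8) ⇒ 8 6 7 6 6 6 6 10 10 10 8
j=9: 10>8, skip
swap(7,10) ⇒ 8 6 7 6 6 6 6 8 10 10 10; return 7
p = 7; k-1 = 4 < 7 ⇒ left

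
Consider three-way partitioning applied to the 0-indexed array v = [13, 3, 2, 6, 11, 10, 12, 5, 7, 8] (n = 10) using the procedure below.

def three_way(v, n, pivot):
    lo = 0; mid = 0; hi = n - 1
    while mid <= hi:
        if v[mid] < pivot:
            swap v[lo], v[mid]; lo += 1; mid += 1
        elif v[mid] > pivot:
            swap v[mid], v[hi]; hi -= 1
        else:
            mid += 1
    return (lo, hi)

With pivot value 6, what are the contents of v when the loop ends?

[5, 3, 2, 6, 10, 12, 11, 7, 8, 13]

pivot = 6; lo=0, mid=0, hi=9
v[mid]=13>6: swap v[0],v[9]; hi=8 → [8, 3, 2, 6, 11, 10, 12, 5, 7, 13]
v[mid]=8>6: swap v[0],v[8]; hi=7 → [7, 3, 2, 6, 11, 10, 12, 5, 8, 13]
v[mid]=7>6: swap v[0],v[7]; hi=6 → [5, 3, 2, 6, 11, 10, 12, 7, 8, 13]
v[mid]=5<6: swap v[0],v[0]; lo=1,mid=1 → [5, 3, 2, 6, 11, 10, 12, 7, 8, 13]
v[mid]=3<6: swap v[1],v[1]; lo=2,mid=2 → [5, 3, 2, 6, 11, 10, 12, 7, 8, 13]
v[mid]=2<6: swap v[2],v[2]; lo=3,mid=3 → [5, 3, 2, 6, 11, 10, 12, 7, 8, 13]
v[mid]=6=6: mid=4
v[mid]=11>6: swap v[4],v[6]; hi=5 → [5, 3, 2, 6, 12, 10, 11, 7, 8, 13]
v[mid]=12>6: swap v[4],v[5]; hi=4 → [5, 3, 2, 6, 10, 12, 11, 7, 8, 13]
v[mid]=10>6: swap v[4],v[4]; hi=3 → [5, 3, 2, 6, 10, 12, 11, 7, 8, 13]
end: lo=3, hi=3; v = [5, 3, 2, 6, 10, 12, 11, 7, 8, 13]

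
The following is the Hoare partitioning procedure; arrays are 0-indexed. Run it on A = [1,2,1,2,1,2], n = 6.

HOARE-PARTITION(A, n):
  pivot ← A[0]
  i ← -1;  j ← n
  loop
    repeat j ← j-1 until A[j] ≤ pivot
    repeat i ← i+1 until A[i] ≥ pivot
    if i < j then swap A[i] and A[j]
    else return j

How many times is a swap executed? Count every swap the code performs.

2

pivot=1
j stops at 4 (1), i stops at 0 (1); swap ⇒ [1,2,1,2,1,2]
j stops at 2 (1), i stops at 1 (2); swap ⇒ [1,1,2,2,1,2]
j stops at 1, i stops at 2; i≥j ⇒ return 1. A=[1,1,2,2,1,2]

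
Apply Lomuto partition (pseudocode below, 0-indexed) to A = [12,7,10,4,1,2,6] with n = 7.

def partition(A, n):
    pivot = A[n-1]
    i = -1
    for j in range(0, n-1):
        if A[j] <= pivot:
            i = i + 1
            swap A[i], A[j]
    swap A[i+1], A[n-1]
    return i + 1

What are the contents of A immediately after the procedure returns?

[4,1,2,6,7,10,12]

pivot = A[6] = 6; i = -1
j=0: A[0]=12 > 6 → no swap
j=1: A[1]=7 > 6 → no swap
j=2: A[2]=10 > 6 → no swap
j=3: A[3]=4 ≤ 6 → i=0, swap A[0],A[3] → [4,7,10,12,1,2,6]
j=4: A[4]=1 ≤ 6 → i=1, swap A[1],A[4] → [4,1,10,12,7,2,6]
j=5: A[5]=2 ≤ 6 → i=2, swap A[2],A[5] → [4,1,2,12,7,10,6]
final swap A[3],A[6] → [4,1,2,6,7,10,12]; return 3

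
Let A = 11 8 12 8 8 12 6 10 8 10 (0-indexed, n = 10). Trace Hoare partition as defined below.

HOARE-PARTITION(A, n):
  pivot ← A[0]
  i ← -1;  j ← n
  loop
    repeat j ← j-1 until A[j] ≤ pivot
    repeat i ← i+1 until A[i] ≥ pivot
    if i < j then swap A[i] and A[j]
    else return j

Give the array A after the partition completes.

10 8 8 8 8 10 6 12 12 11

pivot = A[0] = 11; i = -1, j = 10
j→9 (A[9]=10≤11), i→0 (A[0]=11≥11); i<j, swap → 10 8 12 8 8 12 6 10 8 11
j→8 (A[8]=8≤11), i→2 (A[2]=12≥11); i<j, swap → 10 8 8 8 8 12 6 10 12 11
j→7 (A[7]=10≤11), i→5 (A[5]=12≥11); i<j, swap → 10 8 8 8 8 10 6 12 12 11
j→6, i→7; i≥j, return j=6. A = 10 8 8 8 8 10 6 12 12 11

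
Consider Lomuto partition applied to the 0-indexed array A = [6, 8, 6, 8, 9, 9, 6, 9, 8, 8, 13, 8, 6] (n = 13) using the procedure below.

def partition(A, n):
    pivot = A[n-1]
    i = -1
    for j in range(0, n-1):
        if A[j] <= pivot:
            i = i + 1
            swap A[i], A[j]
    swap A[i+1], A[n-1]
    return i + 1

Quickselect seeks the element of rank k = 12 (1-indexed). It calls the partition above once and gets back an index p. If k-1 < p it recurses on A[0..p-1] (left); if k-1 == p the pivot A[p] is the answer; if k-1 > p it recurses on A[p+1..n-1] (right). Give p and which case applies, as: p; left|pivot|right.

3; right

pivot=6, i=-1
j=0: 6≤6, i=0, swap(0,0) ⇒ [6, 8, 6, 8, 9, 9, 6, 9, 8, 8, 13, 8, 6]
j=1: 8>6, skip
j=2: 6≤6, i=1, swap(1,2) ⇒ [6, 6, 8, 8, 9, 9, 6, 9, 8, 8, 13, 8, 6]
j=3: 8>6, skip
j=4: 9>6, skip
j=5: 9>6, skip
j=6: 6≤6, i=2, swap(2,6) ⇒ [6, 6, 6, 8, 9, 9, 8, 9, 8, 8, 13, 8, 6]
j=7: 9>6, skip
j=8: 8>6, skip
j=9: 8>6, skip
j=10: 13>6, skip
j=11: 8>6, skip
swap(3,12) ⇒ [6, 6, 6, 6, 9, 9, 8, 9, 8, 8, 13, 8, 8]; return 3
p = 3; k-1 = 11 > 3 ⇒ right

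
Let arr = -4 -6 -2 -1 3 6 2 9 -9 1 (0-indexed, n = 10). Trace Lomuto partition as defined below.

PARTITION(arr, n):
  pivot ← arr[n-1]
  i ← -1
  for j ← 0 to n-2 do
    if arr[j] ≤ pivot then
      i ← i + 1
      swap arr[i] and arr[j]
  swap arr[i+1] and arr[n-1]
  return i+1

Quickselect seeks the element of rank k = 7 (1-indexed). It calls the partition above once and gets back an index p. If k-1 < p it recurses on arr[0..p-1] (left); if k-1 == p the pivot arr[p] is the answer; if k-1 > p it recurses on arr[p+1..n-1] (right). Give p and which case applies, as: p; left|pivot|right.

pivot=1, i=-1
j=0: -4≤1, i=0, swap(0,0) ⇒ -4 -6 -2 -1 3 6 2 9 -9 1
j=1: -6≤1, i=1, swap(1,1) ⇒ -4 -6 -2 -1 3 6 2 9 -9 1
j=2: -2≤1, i=2, swap(2,2) ⇒ -4 -6 -2 -1 3 6 2 9 -9 1
j=3: -1≤1, i=3, swap(3,3) ⇒ -4 -6 -2 -1 3 6 2 9 -9 1
j=4: 3>1, skip
j=5: 6>1, skip
j=6: 2>1, skip
j=7: 9>1, skip
j=8: -9≤1, i=4, swap(4,8) ⇒ -4 -6 -2 -1 -9 6 2 9 3 1
swap(5,9) ⇒ -4 -6 -2 -1 -9 1 2 9 3 6; return 5
p = 5; k-1 = 6 > 5 ⇒ right

5; right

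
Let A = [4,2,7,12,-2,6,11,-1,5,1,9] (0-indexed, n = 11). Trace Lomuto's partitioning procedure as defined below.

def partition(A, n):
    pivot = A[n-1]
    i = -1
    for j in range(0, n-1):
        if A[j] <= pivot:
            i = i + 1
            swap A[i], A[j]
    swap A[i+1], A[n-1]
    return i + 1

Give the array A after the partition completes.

[4,2,7,-2,6,-1,5,1,9,12,11]

pivot=9, i=-1
j=0: 4≤9, i=0, swap(0,0) ⇒ [4,2,7,12,-2,6,11,-1,5,1,9]
j=1: 2≤9, i=1, swap(1,1) ⇒ [4,2,7,12,-2,6,11,-1,5,1,9]
j=2: 7≤9, i=2, swap(2,2) ⇒ [4,2,7,12,-2,6,11,-1,5,1,9]
j=3: 12>9, skip
j=4: -2≤9, i=3, swap(3,4) ⇒ [4,2,7,-2,12,6,11,-1,5,1,9]
j=5: 6≤9, i=4, swap(4,5) ⇒ [4,2,7,-2,6,12,11,-1,5,1,9]
j=6: 11>9, skip
j=7: -1≤9, i=5, swap(5,7) ⇒ [4,2,7,-2,6,-1,11,12,5,1,9]
j=8: 5≤9, i=6, swap(6,8) ⇒ [4,2,7,-2,6,-1,5,12,11,1,9]
j=9: 1≤9, i=7, swap(7,9) ⇒ [4,2,7,-2,6,-1,5,1,11,12,9]
swap(8,10) ⇒ [4,2,7,-2,6,-1,5,1,9,12,11]; return 8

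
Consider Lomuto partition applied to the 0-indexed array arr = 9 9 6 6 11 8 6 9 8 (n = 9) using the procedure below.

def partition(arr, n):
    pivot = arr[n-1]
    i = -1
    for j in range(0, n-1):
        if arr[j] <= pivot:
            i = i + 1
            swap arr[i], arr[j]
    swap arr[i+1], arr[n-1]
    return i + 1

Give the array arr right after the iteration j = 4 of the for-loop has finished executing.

pivot = arr[8] = 8; i = -1
j=0: arr[0]=9 > 8 → no swap
j=1: arr[1]=9 > 8 → no swap
j=2: arr[2]=6 ≤ 8 → i=0, swap arr[0],arr[2] → 6 9 9 6 11 8 6 9 8
j=3: arr[3]=6 ≤ 8 → i=1, swap arr[1],arr[3] → 6 6 9 9 11 8 6 9 8
j=4: arr[4]=11 > 8 → no swap
(after j=4) arr = 6 6 9 9 11 8 6 9 8

6 6 9 9 11 8 6 9 8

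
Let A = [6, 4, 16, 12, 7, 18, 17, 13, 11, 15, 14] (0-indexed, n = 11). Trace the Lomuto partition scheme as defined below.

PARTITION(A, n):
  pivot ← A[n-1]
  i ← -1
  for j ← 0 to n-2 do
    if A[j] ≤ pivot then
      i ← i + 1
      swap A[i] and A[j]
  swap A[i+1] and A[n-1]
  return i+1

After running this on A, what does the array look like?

[6, 4, 12, 7, 13, 11, 14, 16, 18, 15, 17]

pivot = A[10] = 14; i = -1
j=0: A[0]=6 ≤ 14 → i=0, swap A[0],A[0] (no change) → [6, 4, 16, 12, 7, 18, 17, 13, 11, 15, 14]
j=1: A[1]=4 ≤ 14 → i=1, swap A[1],A[1] (no change) → [6, 4, 16, 12, 7, 18, 17, 13, 11, 15, 14]
j=2: A[2]=16 > 14 → no swap
j=3: A[3]=12 ≤ 14 → i=2, swap A[2],A[3] → [6, 4, 12, 16, 7, 18, 17, 13, 11, 15, 14]
j=4: A[4]=7 ≤ 14 → i=3, swap A[3],A[4] → [6, 4, 12, 7, 16, 18, 17, 13, 11, 15, 14]
j=5: A[5]=18 > 14 → no swap
j=6: A[6]=17 > 14 → no swap
j=7: A[7]=13 ≤ 14 → i=4, swap A[4],A[7] → [6, 4, 12, 7, 13, 18, 17, 16, 11, 15, 14]
j=8: A[8]=11 ≤ 14 → i=5, swap A[5],A[8] → [6, 4, 12, 7, 13, 11, 17, 16, 18, 15, 14]
j=9: A[9]=15 > 14 → no swap
final swap A[6],A[10] → [6, 4, 12, 7, 13, 11, 14, 16, 18, 15, 17]; return 6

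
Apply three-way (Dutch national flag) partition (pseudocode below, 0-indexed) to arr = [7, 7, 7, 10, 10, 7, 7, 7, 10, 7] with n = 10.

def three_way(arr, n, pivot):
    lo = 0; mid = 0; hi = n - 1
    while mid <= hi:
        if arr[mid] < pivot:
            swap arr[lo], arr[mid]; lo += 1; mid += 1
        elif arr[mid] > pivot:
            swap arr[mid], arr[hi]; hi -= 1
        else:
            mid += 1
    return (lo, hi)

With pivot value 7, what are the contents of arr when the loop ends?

pivot = 7; lo=0, mid=0, hi=9
arr[mid]=7=7: mid=1
arr[mid]=7=7: mid=2
arr[mid]=7=7: mid=3
arr[mid]=10>7: swap arr[3],arr[9]; hi=8 → [7, 7, 7, 7, 10, 7, 7, 7, 10, 10]
arr[mid]=7=7: mid=4
arr[mid]=10>7: swap arr[4],arr[8]; hi=7 → [7, 7, 7, 7, 10, 7, 7, 7, 10, 10]
arr[mid]=10>7: swap arr[4],arr[7]; hi=6 → [7, 7, 7, 7, 7, 7, 7, 10, 10, 10]
arr[mid]=7=7: mid=5
arr[mid]=7=7: mid=6
arr[mid]=7=7: mid=7
end: lo=0, hi=6; arr = [7, 7, 7, 7, 7, 7, 7, 10, 10, 10]

[7, 7, 7, 7, 7, 7, 7, 10, 10, 10]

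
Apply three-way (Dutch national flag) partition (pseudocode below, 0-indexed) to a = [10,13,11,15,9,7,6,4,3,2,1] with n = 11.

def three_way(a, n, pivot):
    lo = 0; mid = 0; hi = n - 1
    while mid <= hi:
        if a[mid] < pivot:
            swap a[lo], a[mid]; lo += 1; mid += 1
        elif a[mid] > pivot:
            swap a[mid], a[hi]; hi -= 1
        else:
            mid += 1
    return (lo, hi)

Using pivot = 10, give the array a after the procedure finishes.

lo=0 mid=0 hi=10
10=10: mid=1
13>10: swap(1,10), hi=9 ⇒ [10,1,11,15,9,7,6,4,3,2,13]
1<10: swap(0,1), lo=1 mid=2 ⇒ [1,10,11,15,9,7,6,4,3,2,13]
11>10: swap(2,9), hi=8 ⇒ [1,10,2,15,9,7,6,4,3,11,13]
2<10: swap(1,2), lo=2 mid=3 ⇒ [1,2,10,15,9,7,6,4,3,11,13]
15>10: swap(3,8), hi=7 ⇒ [1,2,10,3,9,7,6,4,15,11,13]
3<10: swap(2,3), lo=3 mid=4 ⇒ [1,2,3,10,9,7,6,4,15,11,13]
9<10: swap(3,4), lo=4 mid=5 ⇒ [1,2,3,9,10,7,6,4,15,11,13]
7<10: swap(4,5), lo=5 mid=6 ⇒ [1,2,3,9,7,10,6,4,15,11,13]
6<10: swap(5,6), lo=6 mid=7 ⇒ [1,2,3,9,7,6,10,4,15,11,13]
4<10: swap(6,7), lo=7 mid=8 ⇒ [1,2,3,9,7,6,4,10,15,11,13]
done. lo=7 hi=7; a=[1,2,3,9,7,6,4,10,15,11,13]

[1,2,3,9,7,6,4,10,15,11,13]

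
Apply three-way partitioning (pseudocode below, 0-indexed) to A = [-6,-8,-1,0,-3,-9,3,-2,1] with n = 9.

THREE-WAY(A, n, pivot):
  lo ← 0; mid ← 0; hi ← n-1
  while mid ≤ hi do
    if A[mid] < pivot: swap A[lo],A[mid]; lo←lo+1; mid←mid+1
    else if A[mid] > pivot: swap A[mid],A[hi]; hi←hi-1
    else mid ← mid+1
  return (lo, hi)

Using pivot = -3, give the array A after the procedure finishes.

[-6,-8,-9,-3,0,3,-2,1,-1]

pivot = -3; lo=0, mid=0, hi=8
A[mid]=-6<-3: swap A[0],A[0]; lo=1,mid=1 → [-6,-8,-1,0,-3,-9,3,-2,1]
A[mid]=-8<-3: swap A[1],A[1]; lo=2,mid=2 → [-6,-8,-1,0,-3,-9,3,-2,1]
A[mid]=-1>-3: swap A[2],A[8]; hi=7 → [-6,-8,1,0,-3,-9,3,-2,-1]
A[mid]=1>-3: swap A[2],A[7]; hi=6 → [-6,-8,-2,0,-3,-9,3,1,-1]
A[mid]=-2>-3: swap A[2],A[6]; hi=5 → [-6,-8,3,0,-3,-9,-2,1,-1]
A[mid]=3>-3: swap A[2],A[5]; hi=4 → [-6,-8,-9,0,-3,3,-2,1,-1]
A[mid]=-9<-3: swap A[2],A[2]; lo=3,mid=3 → [-6,-8,-9,0,-3,3,-2,1,-1]
A[mid]=0>-3: swap A[3],A[4]; hi=3 → [-6,-8,-9,-3,0,3,-2,1,-1]
A[mid]=-3=-3: mid=4
end: lo=3, hi=3; A = [-6,-8,-9,-3,0,3,-2,1,-1]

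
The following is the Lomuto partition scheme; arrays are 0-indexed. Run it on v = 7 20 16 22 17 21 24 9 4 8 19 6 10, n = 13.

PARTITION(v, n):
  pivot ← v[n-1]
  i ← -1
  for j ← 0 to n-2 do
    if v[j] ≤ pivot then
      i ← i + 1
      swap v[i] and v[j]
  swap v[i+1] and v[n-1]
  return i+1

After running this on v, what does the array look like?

7 9 4 8 6 10 24 20 16 22 19 17 21

pivot=10, i=-1
j=0: 7≤10, i=0, swap(0,0) ⇒ 7 20 16 22 17 21 24 9 4 8 19 6 10
j=1: 20>10, skip
j=2: 16>10, skip
j=3: 22>10, skip
j=4: 17>10, skip
j=5: 21>10, skip
j=6: 24>10, skip
j=7: 9≤10, i=1, swap(1,7) ⇒ 7 9 16 22 17 21 24 20 4 8 19 6 10
j=8: 4≤10, i=2, swap(2,8) ⇒ 7 9 4 22 17 21 24 20 16 8 19 6 10
j=9: 8≤10, i=3, swap(3,9) ⇒ 7 9 4 8 17 21 24 20 16 22 19 6 10
j=10: 19>10, skip
j=11: 6≤10, i=4, swap(4,11) ⇒ 7 9 4 8 6 21 24 20 16 22 19 17 10
swap(5,12) ⇒ 7 9 4 8 6 10 24 20 16 22 19 17 21; return 5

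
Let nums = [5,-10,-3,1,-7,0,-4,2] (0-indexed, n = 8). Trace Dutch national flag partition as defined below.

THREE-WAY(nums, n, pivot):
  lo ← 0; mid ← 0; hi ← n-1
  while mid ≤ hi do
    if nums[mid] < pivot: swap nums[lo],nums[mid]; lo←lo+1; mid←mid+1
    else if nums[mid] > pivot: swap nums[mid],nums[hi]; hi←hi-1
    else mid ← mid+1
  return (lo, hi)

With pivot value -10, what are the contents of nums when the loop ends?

[-10,-3,1,-7,0,-4,2,5]

lo=0 mid=0 hi=7
5>-10: swap(0,7), hi=6 ⇒ [2,-10,-3,1,-7,0,-4,5]
2>-10: swap(0,6), hi=5 ⇒ [-4,-10,-3,1,-7,0,2,5]
-4>-10: swap(0,5), hi=4 ⇒ [0,-10,-3,1,-7,-4,2,5]
0>-10: swap(0,4), hi=3 ⇒ [-7,-10,-3,1,0,-4,2,5]
-7>-10: swap(0,3), hi=2 ⇒ [1,-10,-3,-7,0,-4,2,5]
1>-10: swap(0,2), hi=1 ⇒ [-3,-10,1,-7,0,-4,2,5]
-3>-10: swap(0,1), hi=0 ⇒ [-10,-3,1,-7,0,-4,2,5]
-10=-10: mid=1
done. lo=0 hi=0; nums=[-10,-3,1,-7,0,-4,2,5]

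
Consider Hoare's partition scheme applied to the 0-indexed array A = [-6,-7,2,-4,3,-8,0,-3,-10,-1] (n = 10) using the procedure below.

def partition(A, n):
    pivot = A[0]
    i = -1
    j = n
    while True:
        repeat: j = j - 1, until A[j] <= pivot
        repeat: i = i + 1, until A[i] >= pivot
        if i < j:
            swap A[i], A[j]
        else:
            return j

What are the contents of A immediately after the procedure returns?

pivot = A[0] = -6; i = -1, j = 10
j→8 (A[8]=-10≤-6), i→0 (A[0]=-6≥-6); i<j, swap → [-10,-7,2,-4,3,-8,0,-3,-6,-1]
j→5 (A[5]=-8≤-6), i→2 (A[2]=2≥-6); i<j, swap → [-10,-7,-8,-4,3,2,0,-3,-6,-1]
j→2, i→3; i≥j, return j=2. A = [-10,-7,-8,-4,3,2,0,-3,-6,-1]

[-10,-7,-8,-4,3,2,0,-3,-6,-1]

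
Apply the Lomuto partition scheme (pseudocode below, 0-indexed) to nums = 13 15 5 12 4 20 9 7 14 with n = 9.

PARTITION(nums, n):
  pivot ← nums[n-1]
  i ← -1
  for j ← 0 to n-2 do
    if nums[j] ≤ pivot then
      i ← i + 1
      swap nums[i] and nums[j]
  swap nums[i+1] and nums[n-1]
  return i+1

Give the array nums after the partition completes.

13 5 12 4 9 7 14 20 15

pivot = nums[8] = 14; i = -1
j=0: nums[0]=13 ≤ 14 → i=0, swap nums[0],nums[0] (no change) → 13 15 5 12 4 20 9 7 14
j=1: nums[1]=15 > 14 → no swap
j=2: nums[2]=5 ≤ 14 → i=1, swap nums[1],nums[2] → 13 5 15 12 4 20 9 7 14
j=3: nums[3]=12 ≤ 14 → i=2, swap nums[2],nums[3] → 13 5 12 15 4 20 9 7 14
j=4: nums[4]=4 ≤ 14 → i=3, swap nums[3],nums[4] → 13 5 12 4 15 20 9 7 14
j=5: nums[5]=20 > 14 → no swap
j=6: nums[6]=9 ≤ 14 → i=4, swap nums[4],nums[6] → 13 5 12 4 9 20 15 7 14
j=7: nums[7]=7 ≤ 14 → i=5, swap nums[5],nums[7] → 13 5 12 4 9 7 15 20 14
final swap nums[6],nums[8] → 13 5 12 4 9 7 14 20 15; return 6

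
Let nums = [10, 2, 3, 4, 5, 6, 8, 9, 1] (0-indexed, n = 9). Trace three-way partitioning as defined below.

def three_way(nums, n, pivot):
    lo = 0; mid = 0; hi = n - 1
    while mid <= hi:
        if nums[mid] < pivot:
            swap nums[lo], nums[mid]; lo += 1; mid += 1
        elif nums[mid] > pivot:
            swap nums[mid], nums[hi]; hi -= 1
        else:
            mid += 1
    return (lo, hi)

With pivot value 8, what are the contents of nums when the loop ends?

[1, 2, 3, 4, 5, 6, 8, 9, 10]

pivot = 8; lo=0, mid=0, hi=8
nums[mid]=10>8: swap nums[0],nums[8]; hi=7 → [1, 2, 3, 4, 5, 6, 8, 9, 10]
nums[mid]=1<8: swap nums[0],nums[0]; lo=1,mid=1 → [1, 2, 3, 4, 5, 6, 8, 9, 10]
nums[mid]=2<8: swap nums[1],nums[1]; lo=2,mid=2 → [1, 2, 3, 4, 5, 6, 8, 9, 10]
nums[mid]=3<8: swap nums[2],nums[2]; lo=3,mid=3 → [1, 2, 3, 4, 5, 6, 8, 9, 10]
nums[mid]=4<8: swap nums[3],nums[3]; lo=4,mid=4 → [1, 2, 3, 4, 5, 6, 8, 9, 10]
nums[mid]=5<8: swap nums[4],nums[4]; lo=5,mid=5 → [1, 2, 3, 4, 5, 6, 8, 9, 10]
nums[mid]=6<8: swap nums[5],nums[5]; lo=6,mid=6 → [1, 2, 3, 4, 5, 6, 8, 9, 10]
nums[mid]=8=8: mid=7
nums[mid]=9>8: swap nums[7],nums[7]; hi=6 → [1, 2, 3, 4, 5, 6, 8, 9, 10]
end: lo=6, hi=6; nums = [1, 2, 3, 4, 5, 6, 8, 9, 10]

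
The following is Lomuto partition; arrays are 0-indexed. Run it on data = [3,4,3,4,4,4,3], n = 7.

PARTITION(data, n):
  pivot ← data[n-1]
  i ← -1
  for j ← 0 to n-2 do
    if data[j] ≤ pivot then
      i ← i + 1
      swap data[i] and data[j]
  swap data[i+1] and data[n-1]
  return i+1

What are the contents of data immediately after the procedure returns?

[3,3,3,4,4,4,4]

pivot = data[6] = 3; i = -1
j=0: data[0]=3 ≤ 3 → i=0, swap data[0],data[0] (no change) → [3,4,3,4,4,4,3]
j=1: data[1]=4 > 3 → no swap
j=2: data[2]=3 ≤ 3 → i=1, swap data[1],data[2] → [3,3,4,4,4,4,3]
j=3: data[3]=4 > 3 → no swap
j=4: data[4]=4 > 3 → no swap
j=5: data[5]=4 > 3 → no swap
final swap data[2],data[6] → [3,3,3,4,4,4,4]; return 2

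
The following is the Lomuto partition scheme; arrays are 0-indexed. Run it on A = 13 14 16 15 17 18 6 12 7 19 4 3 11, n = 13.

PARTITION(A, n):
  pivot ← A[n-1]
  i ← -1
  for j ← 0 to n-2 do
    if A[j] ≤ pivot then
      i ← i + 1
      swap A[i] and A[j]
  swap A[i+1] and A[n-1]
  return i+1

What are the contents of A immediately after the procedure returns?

6 7 4 3 11 18 13 12 14 19 16 15 17

pivot=11, i=-1
j=0: 13>11, skip
j=1: 14>11, skip
j=2: 16>11, skip
j=3: 15>11, skip
j=4: 17>11, skip
j=5: 18>11, skip
j=6: 6≤11, i=0, swap(0,6) ⇒ 6 14 16 15 17 18 13 12 7 19 4 3 11
j=7: 12>11, skip
j=8: 7≤11, i=1, swap(1,8) ⇒ 6 7 16 15 17 18 13 12 14 19 4 3 11
j=9: 19>11, skip
j=10: 4≤11, i=2, swap(2,10) ⇒ 6 7 4 15 17 18 13 12 14 19 16 3 11
j=11: 3≤11, i=3, swap(3,11) ⇒ 6 7 4 3 17 18 13 12 14 19 16 15 11
swap(4,12) ⇒ 6 7 4 3 11 18 13 12 14 19 16 15 17; return 4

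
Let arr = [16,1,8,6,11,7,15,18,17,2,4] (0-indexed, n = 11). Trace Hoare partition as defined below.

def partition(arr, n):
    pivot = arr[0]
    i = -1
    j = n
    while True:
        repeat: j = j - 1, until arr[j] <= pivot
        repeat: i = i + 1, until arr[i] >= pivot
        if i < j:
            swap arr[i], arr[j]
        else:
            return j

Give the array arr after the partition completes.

[4,1,8,6,11,7,15,2,17,18,16]

pivot = arr[0] = 16; i = -1, j = 11
j→10 (arr[10]=4≤16), i→0 (arr[0]=16≥16); i<j, swap → [4,1,8,6,11,7,15,18,17,2,16]
j→9 (arr[9]=2≤16), i→7 (arr[7]=18≥16); i<j, swap → [4,1,8,6,11,7,15,2,17,18,16]
j→7, i→8; i≥j, return j=7. arr = [4,1,8,6,11,7,15,2,17,18,16]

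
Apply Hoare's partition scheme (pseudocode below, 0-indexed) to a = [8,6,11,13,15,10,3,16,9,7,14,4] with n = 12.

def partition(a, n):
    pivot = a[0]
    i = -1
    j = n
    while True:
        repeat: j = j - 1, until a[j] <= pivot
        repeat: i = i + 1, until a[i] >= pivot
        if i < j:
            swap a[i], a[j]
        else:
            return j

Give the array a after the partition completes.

pivot=8
j stops at 11 (4), i stops at 0 (8); swap ⇒ [4,6,11,13,15,10,3,16,9,7,14,8]
j stops at 9 (7), i stops at 2 (11); swap ⇒ [4,6,7,13,15,10,3,16,9,11,14,8]
j stops at 6 (3), i stops at 3 (13); swap ⇒ [4,6,7,3,15,10,13,16,9,11,14,8]
j stops at 3, i stops at 4; i≥j ⇒ return 3. a=[4,6,7,3,15,10,13,16,9,11,14,8]

[4,6,7,3,15,10,13,16,9,11,14,8]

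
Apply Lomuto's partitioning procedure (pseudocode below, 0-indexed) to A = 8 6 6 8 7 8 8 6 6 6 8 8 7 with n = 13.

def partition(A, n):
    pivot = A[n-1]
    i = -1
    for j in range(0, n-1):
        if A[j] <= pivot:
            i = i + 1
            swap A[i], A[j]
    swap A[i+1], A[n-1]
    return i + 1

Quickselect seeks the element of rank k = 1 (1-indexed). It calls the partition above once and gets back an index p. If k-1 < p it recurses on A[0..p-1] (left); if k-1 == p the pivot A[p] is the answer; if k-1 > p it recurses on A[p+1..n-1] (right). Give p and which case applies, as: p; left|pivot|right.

6; left

pivot=7, i=-1
j=0: 8>7, skip
j=1: 6≤7, i=0, swap(0,1) ⇒ 6 8 6 8 7 8 8 6 6 6 8 8 7
j=2: 6≤7, i=1, swap(1,2) ⇒ 6 6 8 8 7 8 8 6 6 6 8 8 7
j=3: 8>7, skip
j=4: 7≤7, i=2, swap(2,4) ⇒ 6 6 7 8 8 8 8 6 6 6 8 8 7
j=5: 8>7, skip
j=6: 8>7, skip
j=7: 6≤7, i=3, swap(3,7) ⇒ 6 6 7 6 8 8 8 8 6 6 8 8 7
j=8: 6≤7, i=4, swap(4,8) ⇒ 6 6 7 6 6 8 8 8 8 6 8 8 7
j=9: 6≤7, i=5, swap(5,9) ⇒ 6 6 7 6 6 6 8 8 8 8 8 8 7
j=10: 8>7, skip
j=11: 8>7, skip
swap(6,12) ⇒ 6 6 7 6 6 6 7 8 8 8 8 8 8; return 6
p = 6; k-1 = 0 < 6 ⇒ left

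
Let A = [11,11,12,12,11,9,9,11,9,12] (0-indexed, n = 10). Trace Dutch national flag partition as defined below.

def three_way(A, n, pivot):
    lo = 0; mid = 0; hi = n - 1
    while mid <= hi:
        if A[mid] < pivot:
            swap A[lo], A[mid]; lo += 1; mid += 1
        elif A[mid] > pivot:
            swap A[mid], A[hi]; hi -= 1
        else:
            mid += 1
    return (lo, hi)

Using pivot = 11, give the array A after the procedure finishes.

lo=0 mid=0 hi=9
11=11: mid=1
11=11: mid=2
12>11: swap(2,9), hi=8 ⇒ [11,11,12,12,11,9,9,11,9,12]
12>11: swap(2,8), hi=7 ⇒ [11,11,9,12,11,9,9,11,12,12]
9<11: swap(0,2), lo=1 mid=3 ⇒ [9,11,11,12,11,9,9,11,12,12]
12>11: swap(3,7), hi=6 ⇒ [9,11,11,11,11,9,9,12,12,12]
11=11: mid=4
11=11: mid=5
9<11: swap(1,5), lo=2 mid=6 ⇒ [9,9,11,11,11,11,9,12,12,12]
9<11: swap(2,6), lo=3 mid=7 ⇒ [9,9,9,11,11,11,11,12,12,12]
done. lo=3 hi=6; A=[9,9,9,11,11,11,11,12,12,12]

[9,9,9,11,11,11,11,12,12,12]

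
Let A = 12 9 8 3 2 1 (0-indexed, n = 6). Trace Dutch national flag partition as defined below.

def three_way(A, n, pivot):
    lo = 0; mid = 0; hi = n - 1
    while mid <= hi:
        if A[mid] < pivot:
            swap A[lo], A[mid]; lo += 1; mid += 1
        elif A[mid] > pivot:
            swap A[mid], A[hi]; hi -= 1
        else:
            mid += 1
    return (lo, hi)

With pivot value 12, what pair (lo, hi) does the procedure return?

lo=0 mid=0 hi=5
12=12: mid=1
9<12: swap(0,1), lo=1 mid=2 ⇒ 9 12 8 3 2 1
8<12: swap(1,2), lo=2 mid=3 ⇒ 9 8 12 3 2 1
3<12: swap(2,3), lo=3 mid=4 ⇒ 9 8 3 12 2 1
2<12: swap(3,4), lo=4 mid=5 ⇒ 9 8 3 2 12 1
1<12: swap(4,5), lo=5 mid=6 ⇒ 9 8 3 2 1 12
done. lo=5 hi=5; A=9 8 3 2 1 12

(5, 5)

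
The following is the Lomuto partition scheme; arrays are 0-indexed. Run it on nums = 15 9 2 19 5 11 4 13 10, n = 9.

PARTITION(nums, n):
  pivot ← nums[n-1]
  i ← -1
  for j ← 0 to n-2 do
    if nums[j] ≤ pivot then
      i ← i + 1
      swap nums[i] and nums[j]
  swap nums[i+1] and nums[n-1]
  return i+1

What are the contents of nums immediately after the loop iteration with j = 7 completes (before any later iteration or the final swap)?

9 2 5 4 15 11 19 13 10

pivot=10, i=-1
j=0: 15>10, skip
j=1: 9≤10, i=0, swap(0,1) ⇒ 9 15 2 19 5 11 4 13 10
j=2: 2≤10, i=1, swap(1,2) ⇒ 9 2 15 19 5 11 4 13 10
j=3: 19>10, skip
j=4: 5≤10, i=2, swap(2,4) ⇒ 9 2 5 19 15 11 4 13 10
j=5: 11>10, skip
j=6: 4≤10, i=3, swap(3,6) ⇒ 9 2 5 4 15 11 19 13 10
j=7: 13>10, skip
(after j=7) nums = 9 2 5 4 15 11 19 13 10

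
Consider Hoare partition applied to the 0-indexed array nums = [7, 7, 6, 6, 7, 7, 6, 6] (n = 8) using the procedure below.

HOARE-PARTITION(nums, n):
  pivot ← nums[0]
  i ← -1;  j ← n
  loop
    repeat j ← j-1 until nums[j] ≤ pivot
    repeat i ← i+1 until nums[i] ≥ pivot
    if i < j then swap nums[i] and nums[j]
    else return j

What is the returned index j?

4

pivot=7
j stops at 7 (6), i stops at 0 (7); swap ⇒ [6, 7, 6, 6, 7, 7, 6, 7]
j stops at 6 (6), i stops at 1 (7); swap ⇒ [6, 6, 6, 6, 7, 7, 7, 7]
j stops at 5 (7), i stops at 4 (7); swap ⇒ [6, 6, 6, 6, 7, 7, 7, 7]
j stops at 4, i stops at 5; i≥j ⇒ return 4. nums=[6, 6, 6, 6, 7, 7, 7, 7]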